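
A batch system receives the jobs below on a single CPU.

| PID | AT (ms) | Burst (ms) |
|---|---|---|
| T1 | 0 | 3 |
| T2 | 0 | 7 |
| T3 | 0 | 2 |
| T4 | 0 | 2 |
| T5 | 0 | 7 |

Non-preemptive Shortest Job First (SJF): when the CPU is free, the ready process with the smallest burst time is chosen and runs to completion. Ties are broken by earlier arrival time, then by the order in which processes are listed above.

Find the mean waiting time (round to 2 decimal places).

Schedule: | T3 0-2 | T4 2-4 | T1 4-7 | T2 7-14 | T5 14-21 |
Completion: T1=7  T2=14  T3=2  T4=4  T5=21
Turnaround (C−A): T1=7  T2=14  T3=2  T4=4  T5=21
Waiting times: T1=4, T2=7, T3=0, T4=2, T5=14
Average waiting = (4+7+0+2+14) / 5 = 27/5 = 5.40

5.40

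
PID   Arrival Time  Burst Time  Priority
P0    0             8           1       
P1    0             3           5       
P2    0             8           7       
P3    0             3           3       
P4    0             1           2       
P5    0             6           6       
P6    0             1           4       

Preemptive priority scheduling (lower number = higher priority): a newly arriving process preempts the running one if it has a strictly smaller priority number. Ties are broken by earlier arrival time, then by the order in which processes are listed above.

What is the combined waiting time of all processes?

Schedule: | P0 0-8 | P4 8-9 | P3 9-12 | P6 12-13 | P1 13-16 | P5 16-22 | P2 22-30 |
Completion: P0=8  P1=16  P2=30  P3=12  P4=9  P5=22  P6=13
Turnaround (C−A): P0=8  P1=16  P2=30  P3=12  P4=9  P5=22  P6=13
Waiting = turnaround − burst: P0=0, P1=13, P2=22, P3=9, P4=8, P5=16, P6=12
Total waiting = 0 + 13 + 22 + 9 + 8 + 16 + 12 = 80

80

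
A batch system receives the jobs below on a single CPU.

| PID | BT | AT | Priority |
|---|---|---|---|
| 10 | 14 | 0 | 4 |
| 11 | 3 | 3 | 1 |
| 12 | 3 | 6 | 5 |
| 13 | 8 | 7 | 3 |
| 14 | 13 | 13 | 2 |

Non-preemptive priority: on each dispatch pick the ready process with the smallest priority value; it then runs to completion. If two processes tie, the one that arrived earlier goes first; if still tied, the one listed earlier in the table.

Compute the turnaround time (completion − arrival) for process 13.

Timeline: | 10 0-14 | 11 14-17 | 14 17-30 | 13 30-38 | 12 38-41 |
Completion: 10=14  11=17  12=41  13=38  14=30
Turnaround (C−A): 10=14  11=14  12=35  13=31  14=17
Turnaround(13) = completion − arrival = 38 − 7 = 31

31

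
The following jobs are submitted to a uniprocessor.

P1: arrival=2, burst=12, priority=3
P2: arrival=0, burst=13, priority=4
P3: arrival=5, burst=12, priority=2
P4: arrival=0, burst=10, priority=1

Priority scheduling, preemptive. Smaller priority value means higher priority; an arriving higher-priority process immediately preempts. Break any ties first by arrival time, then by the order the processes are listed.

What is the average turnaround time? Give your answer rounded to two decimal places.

Timeline: | P4 0-10 | P3 10-22 | P1 22-34 | P2 34-47 |
Completion: P1=34  P2=47  P3=22  P4=10
Turnaround (C−A): P1=32  P2=47  P3=17  P4=10
Turnaround times: P1=32, P2=47, P3=17, P4=10
Average turnaround = (32+47+17+10) / 4 = 106/4 = 26.50

26.50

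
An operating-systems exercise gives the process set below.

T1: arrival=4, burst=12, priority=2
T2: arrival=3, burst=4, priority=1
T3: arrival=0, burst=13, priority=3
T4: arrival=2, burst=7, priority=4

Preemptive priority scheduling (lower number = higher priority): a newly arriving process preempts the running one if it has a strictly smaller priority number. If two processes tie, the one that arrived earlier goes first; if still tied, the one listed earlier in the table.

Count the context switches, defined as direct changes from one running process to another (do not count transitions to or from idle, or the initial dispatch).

Gantt: | T3 0-3 | T2 3-7 | T1 7-19 | T3 19-29 | T4 29-36 |
Completion: T1=19  T2=7  T3=29  T4=36
Turnaround (C−A): T1=15  T2=4  T3=29  T4=34

4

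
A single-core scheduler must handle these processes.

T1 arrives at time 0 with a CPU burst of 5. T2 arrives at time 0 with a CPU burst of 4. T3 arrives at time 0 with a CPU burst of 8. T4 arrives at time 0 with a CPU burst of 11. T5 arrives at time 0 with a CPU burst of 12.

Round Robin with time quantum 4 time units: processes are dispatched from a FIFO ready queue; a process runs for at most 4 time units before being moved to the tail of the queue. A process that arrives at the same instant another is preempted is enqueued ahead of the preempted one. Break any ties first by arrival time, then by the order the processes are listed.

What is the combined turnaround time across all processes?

130

Gantt: | T1 0-4 | T2 4-8 | T3 8-12 | T4 12-16 | T5 16-20 | T1 20-21 | T3 21-25 | T4 25-29 | T5 29-33 | T4 33-36 | T5 36-40 |
Completion: T1=21  T2=8  T3=25  T4=36  T5=40
Turnaround = completion − arrival: T1=21, T2=8, T3=25, T4=36, T5=40
Total turnaround = 21 + 8 + 25 + 36 + 40 = 130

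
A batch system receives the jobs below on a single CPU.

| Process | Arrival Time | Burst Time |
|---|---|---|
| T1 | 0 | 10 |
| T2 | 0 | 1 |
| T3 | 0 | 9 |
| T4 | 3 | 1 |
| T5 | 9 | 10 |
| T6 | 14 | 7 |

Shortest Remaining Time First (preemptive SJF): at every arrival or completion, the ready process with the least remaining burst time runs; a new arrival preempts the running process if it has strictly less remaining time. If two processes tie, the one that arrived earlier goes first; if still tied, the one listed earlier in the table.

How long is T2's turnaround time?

1

Timeline: | T2 0-1 | T3 1-3 | T4 3-4 | T3 4-11 | T1 11-21 | T6 21-28 | T5 28-38 |
Completion: T1=21  T2=1  T3=11  T4=4  T5=38  T6=28
Turnaround(T2) = completion − arrival = 1 − 0 = 1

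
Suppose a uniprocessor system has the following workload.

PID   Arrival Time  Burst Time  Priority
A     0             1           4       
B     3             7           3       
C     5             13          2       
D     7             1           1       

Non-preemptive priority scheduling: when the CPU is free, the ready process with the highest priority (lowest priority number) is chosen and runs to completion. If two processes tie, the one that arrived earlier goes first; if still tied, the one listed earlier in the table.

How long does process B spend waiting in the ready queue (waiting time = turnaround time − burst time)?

0

Schedule: | A 0-1 | idle 1-3 | B 3-10 | D 10-11 | C 11-24 |
Completion: A=1  B=10  C=24  D=11
Waiting(B) = turnaround − burst = 7 − 7 = 0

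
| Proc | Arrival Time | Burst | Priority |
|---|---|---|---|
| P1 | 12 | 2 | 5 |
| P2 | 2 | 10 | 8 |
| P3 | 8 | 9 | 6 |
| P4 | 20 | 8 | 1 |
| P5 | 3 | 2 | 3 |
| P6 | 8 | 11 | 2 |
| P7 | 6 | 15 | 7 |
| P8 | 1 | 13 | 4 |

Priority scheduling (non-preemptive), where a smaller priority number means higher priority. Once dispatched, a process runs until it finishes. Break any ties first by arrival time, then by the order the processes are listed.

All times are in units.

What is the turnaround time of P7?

Schedule: | idle 0-1 | P8 1-14 | P6 14-25 | P4 25-33 | P5 33-35 | P1 35-37 | P3 37-46 | P7 46-61 | P2 61-71 |
Completion: P1=37  P2=71  P3=46  P4=33  P5=35  P6=25  P7=61  P8=14
Turnaround (C−A): P1=25  P2=69  P3=38  P4=13  P5=32  P6=17  P7=55  P8=13
Turnaround(P7) = completion − arrival = 61 − 6 = 55

55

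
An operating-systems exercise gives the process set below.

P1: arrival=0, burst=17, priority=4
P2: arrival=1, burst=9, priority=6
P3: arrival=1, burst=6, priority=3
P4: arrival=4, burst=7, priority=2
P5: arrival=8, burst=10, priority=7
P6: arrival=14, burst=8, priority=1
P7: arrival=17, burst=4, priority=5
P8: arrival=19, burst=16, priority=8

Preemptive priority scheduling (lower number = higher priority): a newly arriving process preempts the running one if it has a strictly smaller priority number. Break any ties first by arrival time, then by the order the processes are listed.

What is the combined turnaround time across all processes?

252

Timeline: | P1 0-1 | P3 1-4 | P4 4-11 | P3 11-14 | P6 14-22 | P1 22-38 | P7 38-42 | P2 42-51 | P5 51-61 | P8 61-77 |
Completion: P1=38  P2=51  P3=14  P4=11  P5=61  P6=22  P7=42  P8=77
Turnaround = completion − arrival: P1=38, P2=50, P3=13, P4=7, P5=53, P6=8, P7=25, P8=58
Total turnaround = 38 + 50 + 13 + 7 + 53 + 8 + 25 + 58 = 252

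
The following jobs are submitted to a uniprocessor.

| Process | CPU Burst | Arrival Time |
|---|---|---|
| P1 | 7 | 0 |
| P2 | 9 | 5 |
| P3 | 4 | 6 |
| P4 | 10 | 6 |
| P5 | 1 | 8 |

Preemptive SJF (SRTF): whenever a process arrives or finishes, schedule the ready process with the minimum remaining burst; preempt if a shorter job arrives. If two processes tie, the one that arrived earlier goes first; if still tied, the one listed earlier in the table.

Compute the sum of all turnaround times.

Gantt: | P1 0-7 | P3 7-8 | P5 8-9 | P3 9-12 | P2 12-21 | P4 21-31 |
Completion: P1=7  P2=21  P3=12  P4=31  P5=9
Turnaround (C−A): P1=7  P2=16  P3=6  P4=25  P5=1
Turnaround = completion − arrival: P1=7, P2=16, P3=6, P4=25, P5=1
Total turnaround = 7 + 16 + 6 + 25 + 1 = 55

55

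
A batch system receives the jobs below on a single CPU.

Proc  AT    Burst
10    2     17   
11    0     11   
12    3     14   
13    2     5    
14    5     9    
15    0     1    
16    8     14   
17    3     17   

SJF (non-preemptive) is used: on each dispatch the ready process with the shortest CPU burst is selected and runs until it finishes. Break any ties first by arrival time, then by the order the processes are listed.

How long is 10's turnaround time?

69

Schedule: | 15 0-1 | 11 1-12 | 13 12-17 | 14 17-26 | 12 26-40 | 16 40-54 | 10 54-71 | 17 71-88 |
Completion: 10=71  11=12  12=40  13=17  14=26  15=1  16=54  17=88
Turnaround (C−A): 10=69  11=12  12=37  13=15  14=21  15=1  16=46  17=85
Turnaround(10) = completion − arrival = 71 − 2 = 69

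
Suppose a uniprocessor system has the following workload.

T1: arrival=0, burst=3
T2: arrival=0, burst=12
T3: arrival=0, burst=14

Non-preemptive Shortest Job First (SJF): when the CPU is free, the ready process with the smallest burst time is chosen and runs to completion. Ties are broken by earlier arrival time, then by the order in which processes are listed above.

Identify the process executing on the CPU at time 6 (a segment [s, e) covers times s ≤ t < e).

Schedule: | T1 0-3 | T2 3-15 | T3 15-29 |
Completion: T1=3  T2=15  T3=29

T2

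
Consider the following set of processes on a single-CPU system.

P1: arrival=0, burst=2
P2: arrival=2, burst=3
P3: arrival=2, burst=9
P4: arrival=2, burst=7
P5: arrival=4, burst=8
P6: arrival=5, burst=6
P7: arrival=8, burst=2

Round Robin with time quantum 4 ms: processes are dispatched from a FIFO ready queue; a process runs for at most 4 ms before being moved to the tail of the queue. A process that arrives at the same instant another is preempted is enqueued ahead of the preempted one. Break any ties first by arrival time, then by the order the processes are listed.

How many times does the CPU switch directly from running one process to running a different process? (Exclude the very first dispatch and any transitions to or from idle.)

11

Gantt: | P1 0-2 | P2 2-5 | P3 5-9 | P4 9-13 | P5 13-17 | P6 17-21 | P7 21-23 | P3 23-27 | P4 27-30 | P5 30-34 | P6 34-36 | P3 36-37 |
Completion: P1=2  P2=5  P3=37  P4=30  P5=34  P6=36  P7=23
Turnaround (C−A): P1=2  P2=3  P3=35  P4=28  P5=30  P6=31  P7=15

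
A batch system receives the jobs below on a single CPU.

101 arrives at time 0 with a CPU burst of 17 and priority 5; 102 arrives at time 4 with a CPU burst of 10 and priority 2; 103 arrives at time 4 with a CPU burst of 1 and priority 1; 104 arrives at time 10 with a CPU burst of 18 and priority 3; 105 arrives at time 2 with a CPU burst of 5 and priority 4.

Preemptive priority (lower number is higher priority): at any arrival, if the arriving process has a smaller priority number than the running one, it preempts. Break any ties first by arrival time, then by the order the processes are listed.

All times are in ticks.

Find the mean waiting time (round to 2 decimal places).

13.80

Timeline: | 101 0-2 | 105 2-4 | 103 4-5 | 102 5-15 | 104 15-33 | 105 33-36 | 101 36-51 |
Completion: 101=51  102=15  103=5  104=33  105=36
Turnaround (C−A): 101=51  102=11  103=1  104=23  105=34
Waiting times: 101=34, 102=1, 103=0, 104=5, 105=29
Average waiting = (34+1+0+5+29) / 5 = 69/5 = 13.80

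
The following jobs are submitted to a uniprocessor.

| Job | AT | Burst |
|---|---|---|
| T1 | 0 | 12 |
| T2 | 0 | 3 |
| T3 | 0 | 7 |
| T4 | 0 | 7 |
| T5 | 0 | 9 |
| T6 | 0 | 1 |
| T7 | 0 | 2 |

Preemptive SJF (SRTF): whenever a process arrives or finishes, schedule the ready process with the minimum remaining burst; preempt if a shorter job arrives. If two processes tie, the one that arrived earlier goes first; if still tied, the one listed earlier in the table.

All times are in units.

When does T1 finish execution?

Gantt: | T6 0-1 | T7 1-3 | T2 3-6 | T3 6-13 | T4 13-20 | T5 20-29 | T1 29-41 |
Completion: T1=41  T2=6  T3=13  T4=20  T5=29  T6=1  T7=3
Turnaround (C−A): T1=41  T2=6  T3=13  T4=20  T5=29  T6=1  T7=3

41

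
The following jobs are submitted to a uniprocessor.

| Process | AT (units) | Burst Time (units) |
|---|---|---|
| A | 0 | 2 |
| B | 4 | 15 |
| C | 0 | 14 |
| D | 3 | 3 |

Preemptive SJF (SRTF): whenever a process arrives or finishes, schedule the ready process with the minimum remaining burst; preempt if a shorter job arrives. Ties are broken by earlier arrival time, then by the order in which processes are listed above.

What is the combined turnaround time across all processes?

54

Schedule: | A 0-2 | C 2-3 | D 3-6 | C 6-19 | B 19-34 |
Completion: A=2  B=34  C=19  D=6
Turnaround (C−A): A=2  B=30  C=19  D=3
Turnaround = completion − arrival: A=2, B=30, C=19, D=3
Total turnaround = 2 + 30 + 19 + 3 = 54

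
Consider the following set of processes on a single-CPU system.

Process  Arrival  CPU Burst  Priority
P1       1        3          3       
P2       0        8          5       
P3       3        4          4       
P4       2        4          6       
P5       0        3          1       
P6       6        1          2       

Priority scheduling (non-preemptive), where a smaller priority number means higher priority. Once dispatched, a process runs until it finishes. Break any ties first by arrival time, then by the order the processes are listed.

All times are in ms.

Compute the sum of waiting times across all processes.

Schedule: | P5 0-3 | P1 3-6 | P6 6-7 | P3 7-11 | P2 11-19 | P4 19-23 |
Completion: P1=6  P2=19  P3=11  P4=23  P5=3  P6=7
Turnaround (C−A): P1=5  P2=19  P3=8  P4=21  P5=3  P6=1
Waiting = turnaround − burst: P1=2, P2=11, P3=4, P4=17, P5=0, P6=0
Total waiting = 2 + 11 + 4 + 17 + 0 + 0 = 34

34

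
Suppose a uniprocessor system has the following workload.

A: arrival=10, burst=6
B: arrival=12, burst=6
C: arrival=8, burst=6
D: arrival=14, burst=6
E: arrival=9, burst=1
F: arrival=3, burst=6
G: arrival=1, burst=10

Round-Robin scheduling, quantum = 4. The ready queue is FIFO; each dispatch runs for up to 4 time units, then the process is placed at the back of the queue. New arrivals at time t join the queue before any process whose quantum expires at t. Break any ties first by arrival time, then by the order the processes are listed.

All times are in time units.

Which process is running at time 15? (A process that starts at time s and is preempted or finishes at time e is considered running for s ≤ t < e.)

Timeline: | idle 0-1 | G 1-5 | F 5-9 | G 9-13 | C 13-17 | E 17-18 | F 18-20 | A 20-24 | B 24-28 | G 28-30 | D 30-34 | C 34-36 | A 36-38 | B 38-40 | D 40-42 |
Completion: A=38  B=40  C=36  D=42  E=18  F=20  G=30
Turnaround (C−A): A=28  B=28  C=28  D=28  E=9  F=17  G=29

C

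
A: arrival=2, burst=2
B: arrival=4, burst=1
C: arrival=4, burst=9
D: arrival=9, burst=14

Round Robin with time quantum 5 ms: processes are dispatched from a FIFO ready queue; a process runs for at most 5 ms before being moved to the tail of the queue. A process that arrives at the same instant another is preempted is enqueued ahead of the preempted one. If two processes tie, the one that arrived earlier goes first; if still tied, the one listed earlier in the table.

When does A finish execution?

4

Schedule: | idle 0-2 | A 2-4 | B 4-5 | C 5-10 | D 10-15 | C 15-19 | D 19-28 |
Completion: A=4  B=5  C=19  D=28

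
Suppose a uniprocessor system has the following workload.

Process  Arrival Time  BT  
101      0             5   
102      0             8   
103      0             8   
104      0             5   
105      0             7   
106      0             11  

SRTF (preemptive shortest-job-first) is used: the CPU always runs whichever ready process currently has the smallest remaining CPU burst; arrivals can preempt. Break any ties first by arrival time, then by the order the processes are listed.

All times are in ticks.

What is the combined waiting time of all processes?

90

Schedule: | 101 0-5 | 104 5-10 | 105 10-17 | 102 17-25 | 103 25-33 | 106 33-44 |
Completion: 101=5  102=25  103=33  104=10  105=17  106=44
Waiting = turnaround − burst: 101=0, 102=17, 103=25, 104=5, 105=10, 106=33
Total waiting = 0 + 17 + 25 + 5 + 10 + 33 = 90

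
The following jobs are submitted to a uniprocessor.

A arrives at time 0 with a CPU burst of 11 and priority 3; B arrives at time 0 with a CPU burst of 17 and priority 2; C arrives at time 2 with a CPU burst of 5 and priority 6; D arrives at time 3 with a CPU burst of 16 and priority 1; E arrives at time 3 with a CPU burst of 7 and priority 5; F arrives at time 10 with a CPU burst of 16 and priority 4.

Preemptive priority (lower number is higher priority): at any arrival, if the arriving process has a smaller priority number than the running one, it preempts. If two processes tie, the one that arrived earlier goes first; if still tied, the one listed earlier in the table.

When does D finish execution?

19

Timeline: | B 0-3 | D 3-19 | B 19-33 | A 33-44 | F 44-60 | E 60-67 | C 67-72 |
Completion: A=44  B=33  C=72  D=19  E=67  F=60
Turnaround (C−A): A=44  B=33  C=70  D=16  E=64  F=50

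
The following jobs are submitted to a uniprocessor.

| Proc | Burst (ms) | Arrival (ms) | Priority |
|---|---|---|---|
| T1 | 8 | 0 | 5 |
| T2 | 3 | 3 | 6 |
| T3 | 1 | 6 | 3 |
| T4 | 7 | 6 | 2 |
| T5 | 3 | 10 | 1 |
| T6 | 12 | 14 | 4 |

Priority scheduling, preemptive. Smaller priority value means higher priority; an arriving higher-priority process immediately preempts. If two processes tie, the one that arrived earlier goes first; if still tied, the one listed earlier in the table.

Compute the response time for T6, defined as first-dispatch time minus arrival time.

Timeline: | T1 0-6 | T4 6-10 | T5 10-13 | T4 13-16 | T3 16-17 | T6 17-29 | T1 29-31 | T2 31-34 |
Completion: T1=31  T2=34  T3=17  T4=16  T5=13  T6=29
Turnaround (C−A): T1=31  T2=31  T3=11  T4=10  T5=3  T6=15
Response(T6) = first start − arrival = 17 − 14 = 3

3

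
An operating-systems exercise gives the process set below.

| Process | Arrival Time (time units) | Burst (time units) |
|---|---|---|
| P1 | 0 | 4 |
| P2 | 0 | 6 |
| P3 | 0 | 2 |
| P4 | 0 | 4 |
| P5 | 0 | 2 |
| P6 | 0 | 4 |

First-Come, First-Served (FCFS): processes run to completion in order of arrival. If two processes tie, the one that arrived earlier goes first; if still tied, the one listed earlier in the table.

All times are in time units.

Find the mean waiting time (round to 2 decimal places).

10.00

Gantt: | P1 0-4 | P2 4-10 | P3 10-12 | P4 12-16 | P5 16-18 | P6 18-22 |
Completion: P1=4  P2=10  P3=12  P4=16  P5=18  P6=22
Waiting times: P1=0, P2=4, P3=10, P4=12, P5=16, P6=18
Average waiting = (0+4+10+12+16+18) / 6 = 60/6 = 10.00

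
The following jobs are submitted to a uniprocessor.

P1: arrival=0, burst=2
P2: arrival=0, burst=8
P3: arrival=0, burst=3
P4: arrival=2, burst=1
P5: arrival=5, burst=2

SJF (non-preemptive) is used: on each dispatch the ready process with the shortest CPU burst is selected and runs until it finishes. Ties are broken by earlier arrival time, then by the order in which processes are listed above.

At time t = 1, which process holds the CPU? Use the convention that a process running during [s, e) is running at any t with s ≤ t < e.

P1

Schedule: | P1 0-2 | P4 2-3 | P3 3-6 | P5 6-8 | P2 8-16 |
Completion: P1=2  P2=16  P3=6  P4=3  P5=8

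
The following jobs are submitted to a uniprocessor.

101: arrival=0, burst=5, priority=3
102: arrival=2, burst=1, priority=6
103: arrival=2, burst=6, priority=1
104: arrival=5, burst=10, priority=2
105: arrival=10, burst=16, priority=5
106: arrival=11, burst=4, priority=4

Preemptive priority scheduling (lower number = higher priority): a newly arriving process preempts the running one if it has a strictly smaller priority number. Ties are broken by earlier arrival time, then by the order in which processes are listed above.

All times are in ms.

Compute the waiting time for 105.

15

Gantt: | 101 0-2 | 103 2-8 | 104 8-18 | 101 18-21 | 106 21-25 | 105 25-41 | 102 41-42 |
Completion: 101=21  102=42  103=8  104=18  105=41  106=25
Turnaround (C−A): 101=21  102=40  103=6  104=13  105=31  106=14
Waiting(105) = turnaround − burst = 31 − 16 = 15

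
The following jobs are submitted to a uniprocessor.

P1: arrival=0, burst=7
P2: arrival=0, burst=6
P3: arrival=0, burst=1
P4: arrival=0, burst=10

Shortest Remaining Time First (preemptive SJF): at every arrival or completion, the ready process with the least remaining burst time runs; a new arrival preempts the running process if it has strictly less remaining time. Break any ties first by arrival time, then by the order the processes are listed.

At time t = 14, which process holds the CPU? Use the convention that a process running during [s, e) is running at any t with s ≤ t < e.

P4

Gantt: | P3 0-1 | P2 1-7 | P1 7-14 | P4 14-24 |
Completion: P1=14  P2=7  P3=1  P4=24
Turnaround (C−A): P1=14  P2=7  P3=1  P4=24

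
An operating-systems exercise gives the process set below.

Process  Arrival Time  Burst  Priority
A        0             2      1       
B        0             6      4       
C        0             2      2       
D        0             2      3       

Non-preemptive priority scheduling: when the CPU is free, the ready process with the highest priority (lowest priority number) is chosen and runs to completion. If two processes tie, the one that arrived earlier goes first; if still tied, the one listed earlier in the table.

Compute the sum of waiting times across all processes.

12

Schedule: | A 0-2 | C 2-4 | D 4-6 | B 6-12 |
Completion: A=2  B=12  C=4  D=6
Turnaround (C−A): A=2  B=12  C=4  D=6
Waiting = turnaround − burst: A=0, B=6, C=2, D=4
Total waiting = 0 + 6 + 2 + 4 = 12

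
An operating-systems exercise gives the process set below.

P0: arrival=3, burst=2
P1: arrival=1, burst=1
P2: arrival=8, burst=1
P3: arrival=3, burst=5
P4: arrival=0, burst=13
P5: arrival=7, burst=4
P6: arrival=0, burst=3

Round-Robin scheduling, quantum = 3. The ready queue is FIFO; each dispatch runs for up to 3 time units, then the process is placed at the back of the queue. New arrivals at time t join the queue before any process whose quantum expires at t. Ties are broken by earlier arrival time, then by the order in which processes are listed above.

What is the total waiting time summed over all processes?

Gantt: | P4 0-3 | P6 3-6 | P1 6-7 | P0 7-9 | P3 9-12 | P4 12-15 | P5 15-18 | P2 18-19 | P3 19-21 | P4 21-24 | P5 24-25 | P4 25-29 |
Completion: P0=9  P1=7  P2=19  P3=21  P4=29  P5=25  P6=6
Turnaround (C−A): P0=6  P1=6  P2=11  P3=18  P4=29  P5=18  P6=6
Waiting = turnaround − burst: P0=4, P1=5, P2=10, P3=13, P4=16, P5=14, P6=3
Total waiting = 4 + 5 + 10 + 13 + 16 + 14 + 3 = 65

65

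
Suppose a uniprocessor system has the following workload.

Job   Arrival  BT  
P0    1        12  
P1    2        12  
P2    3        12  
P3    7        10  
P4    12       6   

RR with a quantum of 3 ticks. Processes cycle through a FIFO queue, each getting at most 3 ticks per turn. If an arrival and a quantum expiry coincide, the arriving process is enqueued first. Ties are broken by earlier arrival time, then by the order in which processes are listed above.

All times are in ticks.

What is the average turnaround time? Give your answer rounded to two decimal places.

42.40

Timeline: | idle 0-1 | P0 1-4 | P1 4-7 | P2 7-10 | P0 10-13 | P3 13-16 | P1 16-19 | P2 19-22 | P4 22-25 | P0 25-28 | P3 28-31 | P1 31-34 | P2 34-37 | P4 37-40 | P0 40-43 | P3 43-46 | P1 46-49 | P2 49-52 | P3 52-53 |
Completion: P0=43  P1=49  P2=52  P3=53  P4=40
Turnaround (C−A): P0=42  P1=47  P2=49  P3=46  P4=28
Turnaround times: P0=42, P1=47, P2=49, P3=46, P4=28
Average turnaround = (42+47+49+46+28) / 5 = 212/5 = 42.40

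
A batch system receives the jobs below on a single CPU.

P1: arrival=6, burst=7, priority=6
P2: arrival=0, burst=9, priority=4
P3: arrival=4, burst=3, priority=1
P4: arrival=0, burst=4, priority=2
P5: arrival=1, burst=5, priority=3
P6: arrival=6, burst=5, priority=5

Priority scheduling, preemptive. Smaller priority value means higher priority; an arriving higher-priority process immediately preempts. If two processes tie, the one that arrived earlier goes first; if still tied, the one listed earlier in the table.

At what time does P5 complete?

12

Gantt: | P4 0-4 | P3 4-7 | P5 7-12 | P2 12-21 | P6 21-26 | P1 26-33 |
Completion: P1=33  P2=21  P3=7  P4=4  P5=12  P6=26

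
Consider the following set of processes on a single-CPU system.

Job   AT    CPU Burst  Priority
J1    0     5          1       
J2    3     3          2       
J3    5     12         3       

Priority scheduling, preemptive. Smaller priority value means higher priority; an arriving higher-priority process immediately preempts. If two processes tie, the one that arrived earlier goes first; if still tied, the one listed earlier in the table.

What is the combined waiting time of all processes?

Gantt: | J1 0-5 | J2 5-8 | J3 8-20 |
Completion: J1=5  J2=8  J3=20
Waiting = turnaround − burst: J1=0, J2=2, J3=3
Total waiting = 0 + 2 + 3 = 5

5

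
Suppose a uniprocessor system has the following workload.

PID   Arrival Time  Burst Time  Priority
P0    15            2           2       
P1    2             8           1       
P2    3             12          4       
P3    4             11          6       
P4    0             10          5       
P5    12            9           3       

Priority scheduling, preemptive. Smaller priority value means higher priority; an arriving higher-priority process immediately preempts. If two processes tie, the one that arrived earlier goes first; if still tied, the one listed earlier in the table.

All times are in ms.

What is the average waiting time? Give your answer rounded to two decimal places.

14.67

Gantt: | P4 0-2 | P1 2-10 | P2 10-12 | P5 12-15 | P0 15-17 | P5 17-23 | P2 23-33 | P4 33-41 | P3 41-52 |
Completion: P0=17  P1=10  P2=33  P3=52  P4=41  P5=23
Waiting times: P0=0, P1=0, P2=18, P3=37, P4=31, P5=2
Average waiting = (0+0+18+37+31+2) / 6 = 88/6 = 14.67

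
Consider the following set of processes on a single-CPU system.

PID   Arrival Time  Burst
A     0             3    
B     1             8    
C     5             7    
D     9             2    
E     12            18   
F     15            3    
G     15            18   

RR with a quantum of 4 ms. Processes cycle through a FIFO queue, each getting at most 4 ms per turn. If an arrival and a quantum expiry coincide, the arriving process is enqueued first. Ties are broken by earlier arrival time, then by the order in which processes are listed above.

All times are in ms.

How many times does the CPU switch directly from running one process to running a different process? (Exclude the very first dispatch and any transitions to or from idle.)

16

Gantt: | A 0-3 | B 3-7 | C 7-11 | B 11-15 | D 15-17 | C 17-20 | E 20-24 | F 24-27 | G 27-31 | E 31-35 | G 35-39 | E 39-43 | G 43-47 | E 47-51 | G 51-55 | E 55-57 | G 57-59 |
Completion: A=3  B=15  C=20  D=17  E=57  F=27  G=59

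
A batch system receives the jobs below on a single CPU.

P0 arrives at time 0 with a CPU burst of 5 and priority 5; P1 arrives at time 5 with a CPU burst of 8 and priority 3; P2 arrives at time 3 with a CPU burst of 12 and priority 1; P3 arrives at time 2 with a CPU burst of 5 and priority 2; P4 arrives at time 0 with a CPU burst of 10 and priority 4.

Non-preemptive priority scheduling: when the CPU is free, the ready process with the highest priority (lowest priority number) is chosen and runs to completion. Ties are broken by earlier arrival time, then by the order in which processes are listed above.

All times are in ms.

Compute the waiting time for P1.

Timeline: | P4 0-10 | P2 10-22 | P3 22-27 | P1 27-35 | P0 35-40 |
Completion: P0=40  P1=35  P2=22  P3=27  P4=10
Turnaround (C−A): P0=40  P1=30  P2=19  P3=25  P4=10
Waiting(P1) = turnaround − burst = 30 − 8 = 22

22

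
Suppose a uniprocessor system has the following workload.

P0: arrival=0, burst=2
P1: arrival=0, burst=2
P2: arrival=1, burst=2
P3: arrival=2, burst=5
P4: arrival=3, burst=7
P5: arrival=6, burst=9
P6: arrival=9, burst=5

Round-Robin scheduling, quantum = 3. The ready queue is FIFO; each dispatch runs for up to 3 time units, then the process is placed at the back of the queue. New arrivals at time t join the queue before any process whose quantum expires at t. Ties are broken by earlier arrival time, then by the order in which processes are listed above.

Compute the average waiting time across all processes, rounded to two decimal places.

9.71

Timeline: | P0 0-2 | P1 2-4 | P2 4-6 | P3 6-9 | P4 9-12 | P5 12-15 | P6 15-18 | P3 18-20 | P4 20-23 | P5 23-26 | P6 26-28 | P4 28-29 | P5 29-32 |
Completion: P0=2  P1=4  P2=6  P3=20  P4=29  P5=32  P6=28
Turnaround (C−A): P0=2  P1=4  P2=5  P3=18  P4=26  P5=26  P6=19
Waiting times: P0=0, P1=2, P2=3, P3=13, P4=19, P5=17, P6=14
Average waiting = (0+2+3+13+19+17+14) / 7 = 68/7 = 9.71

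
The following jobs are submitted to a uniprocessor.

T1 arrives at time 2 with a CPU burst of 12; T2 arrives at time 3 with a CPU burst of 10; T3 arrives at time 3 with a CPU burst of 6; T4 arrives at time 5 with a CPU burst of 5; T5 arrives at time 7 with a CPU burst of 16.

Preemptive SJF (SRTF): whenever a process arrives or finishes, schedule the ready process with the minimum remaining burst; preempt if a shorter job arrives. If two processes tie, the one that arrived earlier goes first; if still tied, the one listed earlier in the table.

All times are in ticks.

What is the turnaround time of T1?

Schedule: | idle 0-2 | T1 2-3 | T3 3-9 | T4 9-14 | T2 14-24 | T1 24-35 | T5 35-51 |
Completion: T1=35  T2=24  T3=9  T4=14  T5=51
Turnaround(T1) = completion − arrival = 35 − 2 = 33

33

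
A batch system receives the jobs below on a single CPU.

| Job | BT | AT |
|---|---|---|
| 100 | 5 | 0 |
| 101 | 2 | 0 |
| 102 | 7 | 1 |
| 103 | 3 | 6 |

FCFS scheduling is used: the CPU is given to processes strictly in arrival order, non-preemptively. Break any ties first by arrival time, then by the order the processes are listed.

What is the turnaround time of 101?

7

Timeline: | 100 0-5 | 101 5-7 | 102 7-14 | 103 14-17 |
Completion: 100=5  101=7  102=14  103=17
Turnaround (C−A): 100=5  101=7  102=13  103=11
Turnaround(101) = completion − arrival = 7 − 0 = 7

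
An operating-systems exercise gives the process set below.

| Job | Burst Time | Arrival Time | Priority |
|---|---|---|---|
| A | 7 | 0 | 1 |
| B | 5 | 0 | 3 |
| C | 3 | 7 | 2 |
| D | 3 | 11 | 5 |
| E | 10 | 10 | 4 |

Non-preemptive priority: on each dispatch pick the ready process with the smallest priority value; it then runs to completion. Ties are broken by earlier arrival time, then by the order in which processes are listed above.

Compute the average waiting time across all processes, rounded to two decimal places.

Timeline: | A 0-7 | C 7-10 | B 10-15 | E 15-25 | D 25-28 |
Completion: A=7  B=15  C=10  D=28  E=25
Waiting times: A=0, B=10, C=0, D=14, E=5
Average waiting = (0+10+0+14+5) / 5 = 29/5 = 5.80

5.80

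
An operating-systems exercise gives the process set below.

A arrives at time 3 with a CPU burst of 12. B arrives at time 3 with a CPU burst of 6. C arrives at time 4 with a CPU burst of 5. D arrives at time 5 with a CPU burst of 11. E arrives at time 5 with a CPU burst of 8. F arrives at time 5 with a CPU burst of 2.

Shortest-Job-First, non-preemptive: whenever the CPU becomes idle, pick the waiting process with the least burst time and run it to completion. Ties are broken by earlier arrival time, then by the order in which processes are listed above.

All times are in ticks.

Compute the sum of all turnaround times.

117

Schedule: | idle 0-3 | B 3-9 | F 9-11 | C 11-16 | E 16-24 | D 24-35 | A 35-47 |
Completion: A=47  B=9  C=16  D=35  E=24  F=11
Turnaround = completion − arrival: A=44, B=6, C=12, D=30, E=19, F=6
Total turnaround = 44 + 6 + 12 + 30 + 19 + 6 = 117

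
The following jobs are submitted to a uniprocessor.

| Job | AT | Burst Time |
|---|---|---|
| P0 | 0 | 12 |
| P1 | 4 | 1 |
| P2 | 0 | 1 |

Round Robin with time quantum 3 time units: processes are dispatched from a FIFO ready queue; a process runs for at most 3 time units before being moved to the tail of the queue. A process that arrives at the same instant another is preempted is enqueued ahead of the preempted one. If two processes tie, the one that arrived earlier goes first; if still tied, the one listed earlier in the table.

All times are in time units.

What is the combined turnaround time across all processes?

Gantt: | P0 0-3 | P2 3-4 | P0 4-7 | P1 7-8 | P0 8-14 |
Completion: P0=14  P1=8  P2=4
Turnaround (C−A): P0=14  P1=4  P2=4
Turnaround = completion − arrival: P0=14, P1=4, P2=4
Total turnaround = 14 + 4 + 4 = 22

22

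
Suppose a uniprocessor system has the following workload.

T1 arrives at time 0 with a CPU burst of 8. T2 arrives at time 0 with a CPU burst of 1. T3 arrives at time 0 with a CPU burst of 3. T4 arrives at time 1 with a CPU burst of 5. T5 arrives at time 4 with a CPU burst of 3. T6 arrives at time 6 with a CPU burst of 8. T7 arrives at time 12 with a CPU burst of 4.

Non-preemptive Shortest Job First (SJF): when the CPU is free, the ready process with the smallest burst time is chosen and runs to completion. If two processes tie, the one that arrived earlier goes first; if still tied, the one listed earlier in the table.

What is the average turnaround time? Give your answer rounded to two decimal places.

Timeline: | T2 0-1 | T3 1-4 | T5 4-7 | T4 7-12 | T7 12-16 | T1 16-24 | T6 24-32 |
Completion: T1=24  T2=1  T3=4  T4=12  T5=7  T6=32  T7=16
Turnaround (C−A): T1=24  T2=1  T3=4  T4=11  T5=3  T6=26  T7=4
Turnaround times: T1=24, T2=1, T3=4, T4=11, T5=3, T6=26, T7=4
Average turnaround = (24+1+4+11+3+26+4) / 7 = 73/7 = 10.43

10.43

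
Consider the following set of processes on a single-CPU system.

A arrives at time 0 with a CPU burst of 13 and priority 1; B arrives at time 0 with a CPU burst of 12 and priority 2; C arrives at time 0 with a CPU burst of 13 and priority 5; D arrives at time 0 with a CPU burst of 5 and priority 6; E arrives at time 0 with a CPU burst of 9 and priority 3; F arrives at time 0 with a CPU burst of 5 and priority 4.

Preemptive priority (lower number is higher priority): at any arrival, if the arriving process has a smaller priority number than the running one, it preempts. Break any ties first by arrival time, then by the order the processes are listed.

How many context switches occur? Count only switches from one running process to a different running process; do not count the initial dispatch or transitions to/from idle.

Timeline: | A 0-13 | B 13-25 | E 25-34 | F 34-39 | C 39-52 | D 52-57 |
Completion: A=13  B=25  C=52  D=57  E=34  F=39
Turnaround (C−A): A=13  B=25  C=52  D=57  E=34  F=39

5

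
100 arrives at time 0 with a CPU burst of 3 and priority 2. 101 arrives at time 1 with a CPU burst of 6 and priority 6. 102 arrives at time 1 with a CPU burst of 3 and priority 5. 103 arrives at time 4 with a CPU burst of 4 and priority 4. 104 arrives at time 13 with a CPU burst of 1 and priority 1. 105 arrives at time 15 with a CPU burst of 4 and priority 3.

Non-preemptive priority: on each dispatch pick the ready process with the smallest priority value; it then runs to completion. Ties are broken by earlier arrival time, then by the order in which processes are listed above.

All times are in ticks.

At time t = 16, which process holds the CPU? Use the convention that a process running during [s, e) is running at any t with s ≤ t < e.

Schedule: | 100 0-3 | 102 3-6 | 103 6-10 | 101 10-16 | 104 16-17 | 105 17-21 |
Completion: 100=3  101=16  102=6  103=10  104=17  105=21
Turnaround (C−A): 100=3  101=15  102=5  103=6  104=4  105=6

104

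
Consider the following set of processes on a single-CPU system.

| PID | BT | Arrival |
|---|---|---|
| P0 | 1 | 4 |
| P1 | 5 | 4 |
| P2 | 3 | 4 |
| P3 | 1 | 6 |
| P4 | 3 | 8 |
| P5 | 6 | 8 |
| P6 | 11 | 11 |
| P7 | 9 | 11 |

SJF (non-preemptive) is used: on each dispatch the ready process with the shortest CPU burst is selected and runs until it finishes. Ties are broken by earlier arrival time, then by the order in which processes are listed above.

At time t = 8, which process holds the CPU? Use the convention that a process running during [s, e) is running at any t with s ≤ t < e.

P3

Timeline: | idle 0-4 | P0 4-5 | P2 5-8 | P3 8-9 | P4 9-12 | P1 12-17 | P5 17-23 | P7 23-32 | P6 32-43 |
Completion: P0=5  P1=17  P2=8  P3=9  P4=12  P5=23  P6=43  P7=32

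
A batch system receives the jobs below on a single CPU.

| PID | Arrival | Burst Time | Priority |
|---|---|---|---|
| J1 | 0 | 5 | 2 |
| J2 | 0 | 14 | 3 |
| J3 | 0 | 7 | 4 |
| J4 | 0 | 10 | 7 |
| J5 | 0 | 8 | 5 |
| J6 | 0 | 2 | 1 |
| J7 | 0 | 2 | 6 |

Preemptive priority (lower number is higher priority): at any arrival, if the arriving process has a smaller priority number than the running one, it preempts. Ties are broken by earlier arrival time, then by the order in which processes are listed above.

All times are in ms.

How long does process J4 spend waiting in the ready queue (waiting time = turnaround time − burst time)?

Timeline: | J6 0-2 | J1 2-7 | J2 7-21 | J3 21-28 | J5 28-36 | J7 36-38 | J4 38-48 |
Completion: J1=7  J2=21  J3=28  J4=48  J5=36  J6=2  J7=38
Waiting(J4) = turnaround − burst = 48 − 10 = 38

38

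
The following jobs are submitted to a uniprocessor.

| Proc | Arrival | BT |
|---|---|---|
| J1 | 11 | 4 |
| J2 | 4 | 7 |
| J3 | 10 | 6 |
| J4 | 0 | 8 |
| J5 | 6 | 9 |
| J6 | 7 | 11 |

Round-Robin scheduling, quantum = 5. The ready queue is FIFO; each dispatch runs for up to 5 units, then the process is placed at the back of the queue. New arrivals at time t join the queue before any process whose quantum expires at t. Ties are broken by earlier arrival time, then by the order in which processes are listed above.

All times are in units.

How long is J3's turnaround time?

34

Schedule: | J4 0-5 | J2 5-10 | J4 10-13 | J5 13-18 | J6 18-23 | J3 23-28 | J2 28-30 | J1 30-34 | J5 34-38 | J6 38-43 | J3 43-44 | J6 44-45 |
Completion: J1=34  J2=30  J3=44  J4=13  J5=38  J6=45
Turnaround (C−A): J1=23  J2=26  J3=34  J4=13  J5=32  J6=38
Turnaround(J3) = completion − arrival = 44 − 10 = 34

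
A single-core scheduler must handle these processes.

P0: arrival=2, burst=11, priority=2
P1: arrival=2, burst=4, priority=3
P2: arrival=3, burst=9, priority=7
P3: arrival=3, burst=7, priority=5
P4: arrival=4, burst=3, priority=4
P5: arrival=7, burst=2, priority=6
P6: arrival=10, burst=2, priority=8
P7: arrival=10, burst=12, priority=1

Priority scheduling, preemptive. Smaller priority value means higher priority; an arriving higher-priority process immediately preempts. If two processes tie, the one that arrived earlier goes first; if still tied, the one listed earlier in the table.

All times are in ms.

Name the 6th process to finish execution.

Timeline: | idle 0-2 | P0 2-10 | P7 10-22 | P0 22-25 | P1 25-29 | P4 29-32 | P3 32-39 | P5 39-41 | P2 41-50 | P6 50-52 |
Completion: P0=25  P1=29  P2=50  P3=39  P4=32  P5=41  P6=52  P7=22
Turnaround (C−A): P0=23  P1=27  P2=47  P3=36  P4=28  P5=34  P6=42  P7=12
Finish order: P7 → P0 → P1 → P4 → P3 → P5 → P2 → P6

P5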